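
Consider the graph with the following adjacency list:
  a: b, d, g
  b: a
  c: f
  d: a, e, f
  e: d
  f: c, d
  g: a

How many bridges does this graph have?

6

removing d-f disconnects d from f; removing a-g disconnects a from g; removing a-d disconnects a from d; removing a-b disconnects a from b — these are bridges.
In total 6 edges are bridges.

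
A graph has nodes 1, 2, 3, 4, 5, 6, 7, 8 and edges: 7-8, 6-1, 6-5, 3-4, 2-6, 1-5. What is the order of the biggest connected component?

4

Starting from 3 we can reach 3, 4. That is one component of size 2.
Starting from 7 we can reach 7, 8. That is one component of size 2.
Starting from 1 we can reach 1, 2, 5, 6. That is one component of size 4.
The largest has 4 vertices.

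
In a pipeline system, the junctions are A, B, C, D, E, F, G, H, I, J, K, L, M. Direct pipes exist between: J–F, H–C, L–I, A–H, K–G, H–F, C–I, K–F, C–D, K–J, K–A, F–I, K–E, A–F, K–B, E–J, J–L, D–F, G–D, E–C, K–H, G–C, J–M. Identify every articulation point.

J, K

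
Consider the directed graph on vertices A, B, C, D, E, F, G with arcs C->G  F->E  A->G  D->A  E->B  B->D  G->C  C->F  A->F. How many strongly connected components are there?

1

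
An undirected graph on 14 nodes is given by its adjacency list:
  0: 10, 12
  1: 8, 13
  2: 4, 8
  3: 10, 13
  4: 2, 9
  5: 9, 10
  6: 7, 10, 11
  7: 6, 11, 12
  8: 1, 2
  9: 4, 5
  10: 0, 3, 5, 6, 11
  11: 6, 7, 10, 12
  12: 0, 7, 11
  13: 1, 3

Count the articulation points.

Removing 10 increases the component count from 1 to 2, so 10 is a cut vertex.
By contrast removing 3 leaves 1 component; it is not a cut vertex. No other vertex is a cut vertex either.

1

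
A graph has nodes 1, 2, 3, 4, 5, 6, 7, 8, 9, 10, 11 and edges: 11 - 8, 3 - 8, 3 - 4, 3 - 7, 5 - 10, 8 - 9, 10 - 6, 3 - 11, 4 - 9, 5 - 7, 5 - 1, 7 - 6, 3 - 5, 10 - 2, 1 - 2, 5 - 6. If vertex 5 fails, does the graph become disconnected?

No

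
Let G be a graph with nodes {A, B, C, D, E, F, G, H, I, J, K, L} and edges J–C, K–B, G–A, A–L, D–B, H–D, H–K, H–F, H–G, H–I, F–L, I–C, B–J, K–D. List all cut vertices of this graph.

H

Removing H increases the component count from 2 to 3, so H is a cut vertex.
By contrast removing C leaves 2 components; it is not a cut vertex. No other vertex is a cut vertex either.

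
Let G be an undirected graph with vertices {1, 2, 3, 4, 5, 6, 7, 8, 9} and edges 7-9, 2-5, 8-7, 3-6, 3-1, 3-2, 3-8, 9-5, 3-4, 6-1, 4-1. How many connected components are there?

Starting from 1 we can reach 1, 2, 3, 4, 5, 6, 7, 8, 9. That is one component of size 9.
Total: 1 component.

1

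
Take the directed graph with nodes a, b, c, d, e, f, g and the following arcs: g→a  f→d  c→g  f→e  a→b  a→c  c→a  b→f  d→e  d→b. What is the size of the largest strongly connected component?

{b, d, f} are all mutually reachable — one SCC of size 3.
{a, c, g} are all mutually reachable — one SCC of size 3.
{e} is an SCC by itself.
The largest has 3 vertices.

3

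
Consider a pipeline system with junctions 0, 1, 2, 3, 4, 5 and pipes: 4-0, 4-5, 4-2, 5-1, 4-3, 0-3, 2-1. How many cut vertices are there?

Removing 4 increases the component count from 1 to 2, so 4 is a cut vertex.
By contrast removing 3 leaves 1 component; it is not a cut vertex. No other vertex is a cut vertex either.

1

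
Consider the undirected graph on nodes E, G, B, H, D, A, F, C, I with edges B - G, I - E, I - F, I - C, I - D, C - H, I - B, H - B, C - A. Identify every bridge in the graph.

A-C, B-G, D-I, E-I, F-I

The edges on the cycle I-C-H-B-I are not bridges since each lies on that cycle.
But removing C - A disconnects C from A; removing I - E disconnects I from E; removing I - D disconnects I from D; removing I - F disconnects I from F — these are bridges.
In total 5 edges are bridges.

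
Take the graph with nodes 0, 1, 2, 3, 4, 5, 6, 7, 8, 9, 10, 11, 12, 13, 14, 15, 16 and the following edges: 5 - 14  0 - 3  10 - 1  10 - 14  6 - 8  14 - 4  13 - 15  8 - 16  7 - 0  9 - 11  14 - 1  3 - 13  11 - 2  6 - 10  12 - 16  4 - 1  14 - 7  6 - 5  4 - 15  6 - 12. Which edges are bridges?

11-2, 11-9

The edges on the cycle 6-8-16-12-6 are not bridges since each lies on that cycle.
But removing 9 - 11 disconnects 9 from 11; removing 2 - 11 disconnects 2 from 11 — these are bridges.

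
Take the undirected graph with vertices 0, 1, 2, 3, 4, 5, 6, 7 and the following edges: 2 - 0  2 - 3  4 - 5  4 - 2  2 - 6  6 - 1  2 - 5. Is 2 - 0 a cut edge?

Yes

Removing 2 - 0 leaves no path between 2 and 0: the component count goes from 2 to 3. So it is a bridge.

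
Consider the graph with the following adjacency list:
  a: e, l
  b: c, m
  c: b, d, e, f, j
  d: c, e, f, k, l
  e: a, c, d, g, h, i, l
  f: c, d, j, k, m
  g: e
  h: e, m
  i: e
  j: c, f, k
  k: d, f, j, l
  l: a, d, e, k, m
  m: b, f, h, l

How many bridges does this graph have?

2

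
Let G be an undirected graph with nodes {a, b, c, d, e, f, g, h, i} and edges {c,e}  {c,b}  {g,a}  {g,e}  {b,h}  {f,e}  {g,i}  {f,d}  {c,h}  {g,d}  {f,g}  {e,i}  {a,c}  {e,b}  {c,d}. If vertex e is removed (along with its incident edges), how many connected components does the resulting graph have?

With e gone, the remaining components are: {a, b, c, d, f, g, h, i}.
That is 1 component.

1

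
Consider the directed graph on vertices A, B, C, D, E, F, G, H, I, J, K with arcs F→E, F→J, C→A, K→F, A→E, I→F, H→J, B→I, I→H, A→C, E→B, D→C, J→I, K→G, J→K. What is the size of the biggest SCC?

{B, E, F, H, I, J, K} are all mutually reachable — one SCC of size 7.
{A, C} are all mutually reachable — one SCC of size 2.
{D} is an SCC by itself.
{G} is an SCC by itself.
The largest has 7 vertices.

7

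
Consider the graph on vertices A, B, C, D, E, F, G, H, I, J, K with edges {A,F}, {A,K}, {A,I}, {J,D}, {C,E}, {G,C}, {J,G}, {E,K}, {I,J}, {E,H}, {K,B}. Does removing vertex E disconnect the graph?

Yes

Deleting E raises the number of components from 1 to 2, so E is a cut vertex.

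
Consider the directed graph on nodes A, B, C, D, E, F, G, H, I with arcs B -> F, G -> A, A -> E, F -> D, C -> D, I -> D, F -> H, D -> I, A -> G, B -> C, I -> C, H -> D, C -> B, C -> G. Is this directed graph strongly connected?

There is no directed path from E to A, so the graph is not strongly connected.

No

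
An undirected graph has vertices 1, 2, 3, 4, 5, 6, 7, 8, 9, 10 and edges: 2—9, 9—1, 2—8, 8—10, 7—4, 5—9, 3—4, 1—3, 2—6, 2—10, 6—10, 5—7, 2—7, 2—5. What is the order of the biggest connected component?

10

Starting from 1 we can reach 1, 2, 3, 4, 5, 6, 7, 8, 9, 10. That is one component of size 10.
The largest has 10 vertices.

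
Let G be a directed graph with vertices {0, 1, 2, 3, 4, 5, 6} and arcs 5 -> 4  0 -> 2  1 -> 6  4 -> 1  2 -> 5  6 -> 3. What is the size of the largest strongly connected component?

{2} is an SCC by itself.
{6} is an SCC by itself.
{0} is an SCC by itself.
{3} is an SCC by itself.
{5} is an SCC by itself.
(and 2 more singleton SCCs)
The largest has 1 vertex.

1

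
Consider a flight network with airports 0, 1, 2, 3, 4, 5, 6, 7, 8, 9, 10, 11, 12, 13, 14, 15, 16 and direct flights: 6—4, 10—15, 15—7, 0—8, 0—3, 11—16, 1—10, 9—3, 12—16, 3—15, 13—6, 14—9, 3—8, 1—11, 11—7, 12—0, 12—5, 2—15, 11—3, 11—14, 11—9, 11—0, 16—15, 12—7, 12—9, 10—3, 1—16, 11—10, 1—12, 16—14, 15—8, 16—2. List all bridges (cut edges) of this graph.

12-5, 13-6, 4-6

The edges on the cycle 0-3-8-0 are not bridges since each lies on that cycle.
But removing 13—6 disconnects 13 from 6; removing 12—5 disconnects 12 from 5; removing 4—6 disconnects 4 from 6 — these are bridges.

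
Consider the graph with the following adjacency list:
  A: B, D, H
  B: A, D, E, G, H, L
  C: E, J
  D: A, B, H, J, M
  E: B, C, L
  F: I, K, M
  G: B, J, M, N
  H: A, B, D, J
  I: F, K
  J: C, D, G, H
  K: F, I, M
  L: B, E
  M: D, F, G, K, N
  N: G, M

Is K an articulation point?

Deleting K leaves 1 component (was 1) (its neighbors F, I, M remain connected to each other), so K is not a cut vertex.

No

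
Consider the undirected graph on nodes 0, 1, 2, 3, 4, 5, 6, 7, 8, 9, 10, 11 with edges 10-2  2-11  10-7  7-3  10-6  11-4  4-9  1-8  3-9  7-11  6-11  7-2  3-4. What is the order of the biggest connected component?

8

5 is isolated — a component by itself.
0 is isolated — a component by itself.
Starting from 1 we can reach 1, 8. That is one component of size 2.
Starting from 2 we can reach 2, 3, 4, 6, 7, 9, 10, 11. That is one component of size 8.
The largest has 8 vertices.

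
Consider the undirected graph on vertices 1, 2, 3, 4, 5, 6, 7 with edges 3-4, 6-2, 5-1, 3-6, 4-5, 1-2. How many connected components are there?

2

7 is isolated — a component by itself.
Starting from 1 we can reach 1, 2, 3, 4, 5, 6. That is one component of size 6.
Total: 2 components.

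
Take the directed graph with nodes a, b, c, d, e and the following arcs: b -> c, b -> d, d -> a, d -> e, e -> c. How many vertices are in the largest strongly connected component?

1

{b} is an SCC by itself.
{e} is an SCC by itself.
{c} is an SCC by itself.
{d} is an SCC by itself.
{a} is an SCC by itself.
The largest has 1 vertex.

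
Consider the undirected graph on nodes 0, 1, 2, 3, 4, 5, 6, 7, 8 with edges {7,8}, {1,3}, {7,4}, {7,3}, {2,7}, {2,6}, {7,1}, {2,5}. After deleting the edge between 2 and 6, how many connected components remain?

3

Before removal there are 2 components.
2—6 is a bridge — removing it separates 2's side from 6's side.
After removal: 3 components.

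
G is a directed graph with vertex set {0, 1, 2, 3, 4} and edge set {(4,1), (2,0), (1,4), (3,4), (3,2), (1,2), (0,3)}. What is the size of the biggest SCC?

5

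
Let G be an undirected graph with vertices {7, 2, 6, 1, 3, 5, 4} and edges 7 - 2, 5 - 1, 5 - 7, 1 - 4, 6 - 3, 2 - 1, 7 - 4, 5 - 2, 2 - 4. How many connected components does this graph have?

Starting from 3 we can reach 3, 6. That is one component of size 2.
Starting from 1 we can reach 1, 2, 4, 5, 7. That is one component of size 5.
Total: 2 components.

2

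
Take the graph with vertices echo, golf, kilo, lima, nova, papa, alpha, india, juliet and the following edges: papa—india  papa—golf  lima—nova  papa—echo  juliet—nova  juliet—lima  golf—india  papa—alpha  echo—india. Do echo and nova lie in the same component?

The component containing echo is {echo, golf, papa, alpha, india}, and nova is not in it.

No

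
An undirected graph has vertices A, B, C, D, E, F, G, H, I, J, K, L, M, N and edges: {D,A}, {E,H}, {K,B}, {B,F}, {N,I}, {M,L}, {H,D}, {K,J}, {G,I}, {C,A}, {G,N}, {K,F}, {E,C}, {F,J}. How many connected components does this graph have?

Starting from L we can reach L, M. That is one component of size 2.
Starting from G we can reach G, I, N. That is one component of size 3.
Starting from B we can reach B, F, J, K. That is one component of size 4.
Starting from A we can reach A, C, D, E, H. That is one component of size 5.
Total: 4 components.

4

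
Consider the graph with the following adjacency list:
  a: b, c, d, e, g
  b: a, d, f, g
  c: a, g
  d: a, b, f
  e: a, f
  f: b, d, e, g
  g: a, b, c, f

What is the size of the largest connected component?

7

Starting from a we can reach a, b, c, d, e, f, g. That is one component of size 7.
The largest has 7 vertices.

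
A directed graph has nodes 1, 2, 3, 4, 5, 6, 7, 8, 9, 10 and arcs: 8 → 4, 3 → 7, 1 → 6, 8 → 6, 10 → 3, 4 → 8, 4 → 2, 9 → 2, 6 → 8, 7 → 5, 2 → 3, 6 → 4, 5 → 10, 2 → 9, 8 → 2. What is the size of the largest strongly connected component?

4

{3, 5, 7, 10} are all mutually reachable — one SCC of size 4.
{4, 6, 8} are all mutually reachable — one SCC of size 3.
{2, 9} are all mutually reachable — one SCC of size 2.
{1} is an SCC by itself.
The largest has 4 vertices.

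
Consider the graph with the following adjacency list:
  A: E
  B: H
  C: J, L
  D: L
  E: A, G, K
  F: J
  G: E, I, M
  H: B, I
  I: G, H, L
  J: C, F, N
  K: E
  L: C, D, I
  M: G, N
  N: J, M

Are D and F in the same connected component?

Yes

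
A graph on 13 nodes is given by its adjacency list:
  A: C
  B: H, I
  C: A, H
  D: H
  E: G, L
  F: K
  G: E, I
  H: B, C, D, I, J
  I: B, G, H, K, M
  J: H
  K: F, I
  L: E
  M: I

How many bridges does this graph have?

10

The edges on the cycle H-I-B-H are not bridges since each lies on that cycle.
But removing A-C disconnects A from C; removing I-K disconnects I from K; removing H-D disconnects H from D; removing H-J disconnects H from J — these are bridges.
In total 10 edges are bridges.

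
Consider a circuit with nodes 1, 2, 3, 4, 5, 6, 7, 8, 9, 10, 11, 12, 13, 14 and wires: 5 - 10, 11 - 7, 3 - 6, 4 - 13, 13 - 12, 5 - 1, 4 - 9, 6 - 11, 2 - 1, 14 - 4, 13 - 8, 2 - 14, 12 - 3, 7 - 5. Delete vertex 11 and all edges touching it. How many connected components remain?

1

With 11 gone, the remaining components are: {1, 2, 3, 4, 5, 6, 7, 8, 9, 10, 12, 13, 14}.
That is 1 component.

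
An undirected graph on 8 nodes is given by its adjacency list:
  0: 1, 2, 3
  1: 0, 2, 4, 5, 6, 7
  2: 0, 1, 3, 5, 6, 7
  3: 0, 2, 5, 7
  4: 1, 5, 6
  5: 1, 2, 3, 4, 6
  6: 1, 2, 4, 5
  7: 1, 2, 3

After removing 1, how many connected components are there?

1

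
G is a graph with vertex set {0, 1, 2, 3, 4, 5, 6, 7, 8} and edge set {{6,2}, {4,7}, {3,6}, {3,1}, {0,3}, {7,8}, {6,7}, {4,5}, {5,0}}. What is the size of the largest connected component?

9

Starting from 0 we can reach 0, 1, 2, 3, 4, 5, 6, 7, 8. That is one component of size 9.
The largest has 9 vertices.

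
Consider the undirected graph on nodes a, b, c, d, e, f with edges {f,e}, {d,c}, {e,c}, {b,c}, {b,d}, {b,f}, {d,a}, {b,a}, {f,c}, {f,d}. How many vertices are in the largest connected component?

Starting from a we can reach a, b, c, d, e, f. That is one component of size 6.
The largest has 6 vertices.

6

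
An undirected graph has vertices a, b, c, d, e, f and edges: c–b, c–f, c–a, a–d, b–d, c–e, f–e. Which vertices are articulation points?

Removing c increases the component count from 1 to 2, so c is a cut vertex.
By contrast removing d leaves 1 component; it is not a cut vertex. No other vertex is a cut vertex either.

c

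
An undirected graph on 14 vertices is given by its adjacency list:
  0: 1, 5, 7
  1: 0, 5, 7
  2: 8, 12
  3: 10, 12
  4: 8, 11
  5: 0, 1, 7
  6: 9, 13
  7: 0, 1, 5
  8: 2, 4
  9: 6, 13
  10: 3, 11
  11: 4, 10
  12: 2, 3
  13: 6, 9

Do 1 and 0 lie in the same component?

Yes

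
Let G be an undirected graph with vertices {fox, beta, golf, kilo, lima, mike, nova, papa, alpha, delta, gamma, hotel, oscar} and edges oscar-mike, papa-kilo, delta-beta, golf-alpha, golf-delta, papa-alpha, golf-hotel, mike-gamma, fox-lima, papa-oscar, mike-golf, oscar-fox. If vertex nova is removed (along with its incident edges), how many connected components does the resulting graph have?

With nova gone, the remaining components are: {fox, beta, golf, kilo, lima, mike, papa, alpha, delta, gamma, hotel, oscar}.
That is 1 component.

1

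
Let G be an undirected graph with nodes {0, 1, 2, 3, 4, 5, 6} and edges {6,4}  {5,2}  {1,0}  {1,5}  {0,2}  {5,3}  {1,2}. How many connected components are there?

Starting from 4 we can reach 4, 6. That is one component of size 2.
Starting from 0 we can reach 0, 1, 2, 3, 5. That is one component of size 5.
Total: 2 components.

2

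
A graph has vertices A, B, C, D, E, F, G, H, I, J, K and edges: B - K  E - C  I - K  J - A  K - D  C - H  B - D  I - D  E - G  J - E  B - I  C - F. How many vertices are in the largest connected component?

7

Starting from B we can reach B, D, I, K. That is one component of size 4.
Starting from A we can reach A, C, E, F, G, H, J. That is one component of size 7.
The largest has 7 vertices.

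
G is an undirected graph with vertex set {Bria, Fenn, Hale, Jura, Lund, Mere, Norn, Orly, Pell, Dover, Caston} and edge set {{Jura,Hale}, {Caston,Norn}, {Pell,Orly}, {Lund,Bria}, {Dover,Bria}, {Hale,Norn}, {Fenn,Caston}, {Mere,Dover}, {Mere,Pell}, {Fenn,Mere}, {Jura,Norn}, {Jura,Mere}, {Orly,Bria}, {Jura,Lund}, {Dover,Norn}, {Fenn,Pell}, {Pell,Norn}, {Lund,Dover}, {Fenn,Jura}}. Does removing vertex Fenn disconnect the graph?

Deleting Fenn leaves 1 component (was 1) (its neighbors Jura, Mere, Pell, Caston remain connected to each other), so Fenn is not a cut vertex.

No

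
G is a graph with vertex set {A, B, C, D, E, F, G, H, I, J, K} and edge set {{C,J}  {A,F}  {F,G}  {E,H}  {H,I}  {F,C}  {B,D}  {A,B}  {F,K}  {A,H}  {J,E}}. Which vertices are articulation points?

A, B, F, H

Removing A increases the component count from 1 to 2, so A is a cut vertex.
Removing B increases the component count from 1 to 2, so B is a cut vertex.
Removing F increases the component count from 1 to 3, so F is a cut vertex.
Likewise H is a cut vertex.
By contrast removing K leaves 1 component; it is not a cut vertex. No other vertex is a cut vertex either.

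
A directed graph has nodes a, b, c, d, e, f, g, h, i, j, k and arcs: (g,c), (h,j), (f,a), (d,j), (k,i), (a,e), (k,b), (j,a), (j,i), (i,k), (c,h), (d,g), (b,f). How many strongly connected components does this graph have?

10

{i, k} are all mutually reachable — one SCC of size 2.
{f} is an SCC by itself.
{e} is an SCC by itself.
{h} is an SCC by itself.
{a} is an SCC by itself.
(and 5 more singleton SCCs)
That gives 10 strongly connected components.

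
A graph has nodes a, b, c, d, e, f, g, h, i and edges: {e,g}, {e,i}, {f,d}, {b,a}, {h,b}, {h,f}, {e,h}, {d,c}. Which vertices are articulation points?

b, d, e, f, h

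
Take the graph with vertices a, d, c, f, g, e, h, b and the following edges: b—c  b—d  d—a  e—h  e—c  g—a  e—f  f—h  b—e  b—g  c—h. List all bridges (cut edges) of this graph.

none

The edges on the cycle e-f-h-e are not bridges since each lies on that cycle.
Every edge lies on some cycle, so there are no bridges.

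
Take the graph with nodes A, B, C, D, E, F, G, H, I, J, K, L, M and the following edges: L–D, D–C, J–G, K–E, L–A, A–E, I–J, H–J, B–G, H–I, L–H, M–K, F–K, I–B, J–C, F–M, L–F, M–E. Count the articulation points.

Removing L increases the component count from 1 to 2, so L is a cut vertex.
By contrast removing J leaves 1 component; it is not a cut vertex. No other vertex is a cut vertex either.

1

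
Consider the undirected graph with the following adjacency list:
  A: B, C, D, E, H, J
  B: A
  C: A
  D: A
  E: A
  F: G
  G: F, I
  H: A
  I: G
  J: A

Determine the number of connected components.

Starting from F we can reach F, G, I. That is one component of size 3.
Starting from A we can reach A, B, C, D, E, H, J. That is one component of size 7.
Total: 2 components.

2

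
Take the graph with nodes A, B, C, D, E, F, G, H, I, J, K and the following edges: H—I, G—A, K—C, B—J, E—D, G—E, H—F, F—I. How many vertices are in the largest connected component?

4

Starting from C we can reach C, K. That is one component of size 2.
Starting from B we can reach B, J. That is one component of size 2.
Starting from F we can reach F, H, I. That is one component of size 3.
Starting from A we can reach A, D, E, G. That is one component of size 4.
The largest has 4 vertices.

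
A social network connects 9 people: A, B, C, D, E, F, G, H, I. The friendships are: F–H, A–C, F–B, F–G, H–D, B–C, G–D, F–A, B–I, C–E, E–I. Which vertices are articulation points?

F

Removing F increases the component count from 1 to 2, so F is a cut vertex.
By contrast removing G leaves 1 component; it is not a cut vertex. No other vertex is a cut vertex either.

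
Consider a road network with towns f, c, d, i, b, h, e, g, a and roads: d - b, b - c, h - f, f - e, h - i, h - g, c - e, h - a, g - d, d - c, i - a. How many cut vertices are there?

Removing h increases the component count from 1 to 2, so h is a cut vertex.
By contrast removing a leaves 1 component; it is not a cut vertex. No other vertex is a cut vertex either.

1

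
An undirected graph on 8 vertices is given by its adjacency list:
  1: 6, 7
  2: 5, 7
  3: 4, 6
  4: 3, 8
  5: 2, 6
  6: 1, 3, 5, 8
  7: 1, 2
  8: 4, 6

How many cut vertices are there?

Removing 6 increases the component count from 1 to 2, so 6 is a cut vertex.
By contrast removing 2 leaves 1 component; it is not a cut vertex. No other vertex is a cut vertex either.

1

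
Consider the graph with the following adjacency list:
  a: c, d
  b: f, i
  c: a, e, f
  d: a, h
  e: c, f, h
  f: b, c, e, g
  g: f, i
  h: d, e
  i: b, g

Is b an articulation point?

Deleting b leaves 1 component (was 1) (its neighbors f, i remain connected to each other), so b is not a cut vertex.

No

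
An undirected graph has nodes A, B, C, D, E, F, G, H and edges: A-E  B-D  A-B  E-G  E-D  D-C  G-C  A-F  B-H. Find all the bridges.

The edges on the cycle E-D-C-G-E are not bridges since each lies on that cycle.
But removing F-A disconnects F from A; removing B-H disconnects B from H — these are bridges.

A-F, B-H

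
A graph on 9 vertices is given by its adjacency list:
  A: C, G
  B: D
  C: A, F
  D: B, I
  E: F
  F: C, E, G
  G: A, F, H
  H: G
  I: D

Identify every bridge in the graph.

The edges on the cycle A-G-F-C-A are not bridges since each lies on that cycle.
But removing E-F disconnects E from F; removing I-D disconnects I from D; removing H-G disconnects H from G; removing B-D disconnects B from D — these are bridges.

B-D, D-I, E-F, G-H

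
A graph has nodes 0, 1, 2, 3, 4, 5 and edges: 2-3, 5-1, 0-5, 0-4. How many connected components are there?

Starting from 2 we can reach 2, 3. That is one component of size 2.
Starting from 0 we can reach 0, 1, 4, 5. That is one component of size 4.
Total: 2 components.

2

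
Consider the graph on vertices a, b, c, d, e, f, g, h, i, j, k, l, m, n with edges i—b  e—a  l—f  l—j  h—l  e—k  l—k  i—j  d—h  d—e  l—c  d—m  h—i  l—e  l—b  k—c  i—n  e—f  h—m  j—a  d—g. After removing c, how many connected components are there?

1

With c gone, the remaining components are: {a, b, d, e, f, g, h, i, j, k, l, m, n}.
That is 1 component.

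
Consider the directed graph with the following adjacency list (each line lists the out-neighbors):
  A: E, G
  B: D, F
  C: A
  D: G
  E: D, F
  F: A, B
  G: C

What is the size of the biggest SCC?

7

{A, B, C, D, E, F, G} are all mutually reachable — one SCC of size 7.
The largest has 7 vertices.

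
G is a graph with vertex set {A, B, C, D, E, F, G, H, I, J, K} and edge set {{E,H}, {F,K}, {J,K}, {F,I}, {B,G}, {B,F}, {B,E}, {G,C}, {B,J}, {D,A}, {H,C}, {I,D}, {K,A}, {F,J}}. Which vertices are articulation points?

B

Removing B increases the component count from 1 to 2, so B is a cut vertex.
By contrast removing D leaves 1 component; it is not a cut vertex. No other vertex is a cut vertex either.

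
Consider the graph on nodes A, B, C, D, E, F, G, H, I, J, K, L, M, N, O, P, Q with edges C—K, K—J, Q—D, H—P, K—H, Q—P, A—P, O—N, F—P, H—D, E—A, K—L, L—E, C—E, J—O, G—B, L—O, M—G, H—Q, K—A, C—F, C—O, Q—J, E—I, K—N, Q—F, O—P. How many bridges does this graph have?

The edges on the cycle K-L-E-A-K are not bridges since each lies on that cycle.
But removing M—G disconnects M from G; removing I—E disconnects I from E; removing B—G disconnects B from G — these are bridges.
That makes 3 bridges.

3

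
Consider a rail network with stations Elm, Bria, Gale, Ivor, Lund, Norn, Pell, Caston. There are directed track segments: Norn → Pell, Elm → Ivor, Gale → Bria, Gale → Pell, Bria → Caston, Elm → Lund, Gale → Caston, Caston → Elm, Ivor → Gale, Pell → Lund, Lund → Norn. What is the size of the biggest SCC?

5

{Elm, Bria, Gale, Ivor, Caston} are all mutually reachable — one SCC of size 5.
{Lund, Norn, Pell} are all mutually reachable — one SCC of size 3.
The largest has 5 vertices.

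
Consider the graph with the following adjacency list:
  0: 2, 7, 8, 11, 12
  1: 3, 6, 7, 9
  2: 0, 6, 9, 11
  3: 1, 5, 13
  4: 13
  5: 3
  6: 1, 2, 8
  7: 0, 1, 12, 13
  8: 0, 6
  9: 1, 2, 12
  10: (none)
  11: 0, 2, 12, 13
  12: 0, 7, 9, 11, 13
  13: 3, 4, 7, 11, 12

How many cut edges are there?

The edges on the cycle 12-9-2-6-8-0-12 are not bridges since each lies on that cycle.
But removing 5-3 disconnects 5 from 3; removing 4-13 disconnects 4 from 13 — these are bridges.
That makes 2 bridges.

2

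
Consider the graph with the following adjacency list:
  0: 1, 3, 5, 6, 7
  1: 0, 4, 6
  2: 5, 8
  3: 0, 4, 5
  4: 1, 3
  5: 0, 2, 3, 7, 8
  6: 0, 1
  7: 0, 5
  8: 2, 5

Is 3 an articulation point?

No

Deleting 3 leaves 1 component (was 1) (its neighbors 0, 4, 5 remain connected to each other), so 3 is not a cut vertex.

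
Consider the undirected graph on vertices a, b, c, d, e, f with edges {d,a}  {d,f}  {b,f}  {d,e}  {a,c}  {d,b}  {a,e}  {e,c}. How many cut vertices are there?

Removing d increases the component count from 1 to 2, so d is a cut vertex.
By contrast removing f leaves 1 component; it is not a cut vertex. No other vertex is a cut vertex either.

1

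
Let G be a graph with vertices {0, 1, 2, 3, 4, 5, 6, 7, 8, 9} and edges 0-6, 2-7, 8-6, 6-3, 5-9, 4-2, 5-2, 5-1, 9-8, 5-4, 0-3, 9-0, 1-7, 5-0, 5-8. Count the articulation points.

1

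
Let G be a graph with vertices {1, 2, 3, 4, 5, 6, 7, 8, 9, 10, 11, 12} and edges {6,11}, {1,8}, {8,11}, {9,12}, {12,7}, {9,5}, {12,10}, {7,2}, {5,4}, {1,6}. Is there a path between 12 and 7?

Yes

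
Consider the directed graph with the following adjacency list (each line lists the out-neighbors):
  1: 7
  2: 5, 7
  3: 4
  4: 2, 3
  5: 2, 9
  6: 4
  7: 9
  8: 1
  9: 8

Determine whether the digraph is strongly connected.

There is no directed path from 3 to 6, so the graph is not strongly connected.

No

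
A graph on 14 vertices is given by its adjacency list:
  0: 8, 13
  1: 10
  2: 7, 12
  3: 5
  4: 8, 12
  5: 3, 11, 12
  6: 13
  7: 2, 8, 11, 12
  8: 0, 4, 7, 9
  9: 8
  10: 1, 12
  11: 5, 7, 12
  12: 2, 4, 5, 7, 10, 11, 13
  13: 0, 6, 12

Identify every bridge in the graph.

The edges on the cycle 12-13-0-8-4-12 are not bridges since each lies on that cycle.
But removing 1-10 disconnects 1 from 10; removing 3-5 disconnects 3 from 5; removing 6-13 disconnects 6 from 13; removing 10-12 disconnects 10 from 12 — these are bridges.
In total 5 edges are bridges.

1-10, 10-12, 13-6, 3-5, 8-9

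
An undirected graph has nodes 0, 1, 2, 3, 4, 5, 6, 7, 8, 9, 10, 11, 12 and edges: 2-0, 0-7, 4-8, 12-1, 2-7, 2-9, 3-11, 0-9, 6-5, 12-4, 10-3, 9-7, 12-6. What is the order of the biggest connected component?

Starting from 3 we can reach 3, 10, 11. That is one component of size 3.
Starting from 0 we can reach 0, 2, 7, 9. That is one component of size 4.
Starting from 1 we can reach 1, 4, 5, 6, 8, 12. That is one component of size 6.
The largest has 6 vertices.

6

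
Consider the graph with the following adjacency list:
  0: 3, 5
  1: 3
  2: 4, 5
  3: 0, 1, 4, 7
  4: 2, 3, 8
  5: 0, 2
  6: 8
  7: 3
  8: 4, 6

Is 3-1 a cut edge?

Removing 3-1 leaves no path between 3 and 1: the component count goes from 1 to 2. So it is a bridge.

Yes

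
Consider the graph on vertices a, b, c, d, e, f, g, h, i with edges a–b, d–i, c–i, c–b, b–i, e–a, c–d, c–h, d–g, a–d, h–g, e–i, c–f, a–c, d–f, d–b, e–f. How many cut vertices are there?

0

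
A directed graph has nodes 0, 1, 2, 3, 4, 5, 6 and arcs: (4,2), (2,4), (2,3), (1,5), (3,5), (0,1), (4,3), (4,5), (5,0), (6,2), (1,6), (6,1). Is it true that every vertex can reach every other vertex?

Yes

From 1 we can reach every vertex (0, 1, 2, 3, 4, 5, 6), and every vertex can reach 1 (0, 1, 2, 3, 4, 5, 6). So the whole graph is one strongly connected component.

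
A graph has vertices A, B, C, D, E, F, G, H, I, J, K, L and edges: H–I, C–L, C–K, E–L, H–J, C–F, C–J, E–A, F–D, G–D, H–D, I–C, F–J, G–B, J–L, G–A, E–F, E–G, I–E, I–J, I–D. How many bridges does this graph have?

The edges on the cycle I-C-L-J-F-E-I are not bridges since each lies on that cycle.
But removing B–G disconnects B from G; removing C–K disconnects C from K — these are bridges.
That makes 2 bridges.

2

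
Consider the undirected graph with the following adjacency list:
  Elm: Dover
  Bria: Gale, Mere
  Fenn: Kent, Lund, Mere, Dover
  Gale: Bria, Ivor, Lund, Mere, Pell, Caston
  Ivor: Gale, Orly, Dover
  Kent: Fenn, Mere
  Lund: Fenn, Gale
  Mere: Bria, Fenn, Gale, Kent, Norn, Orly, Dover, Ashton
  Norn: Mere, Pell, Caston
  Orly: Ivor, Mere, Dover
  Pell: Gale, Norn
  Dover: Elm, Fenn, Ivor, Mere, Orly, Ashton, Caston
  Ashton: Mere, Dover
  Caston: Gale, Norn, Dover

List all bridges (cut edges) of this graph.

Dover-Elm

The edges on the cycle Mere-Bria-Gale-Pell-Norn-Caston-Dover-Mere are not bridges since each lies on that cycle.
But removing Elm-Dover disconnects Elm from Dover — this is a bridge.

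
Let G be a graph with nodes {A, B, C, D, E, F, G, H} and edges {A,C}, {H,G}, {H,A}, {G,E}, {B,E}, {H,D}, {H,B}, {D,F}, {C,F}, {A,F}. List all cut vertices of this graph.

H

Removing H increases the component count from 1 to 2, so H is a cut vertex.
By contrast removing F leaves 1 component; it is not a cut vertex. No other vertex is a cut vertex either.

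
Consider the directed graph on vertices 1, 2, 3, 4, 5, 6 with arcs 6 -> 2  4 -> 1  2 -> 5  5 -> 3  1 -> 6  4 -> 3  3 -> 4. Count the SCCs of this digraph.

1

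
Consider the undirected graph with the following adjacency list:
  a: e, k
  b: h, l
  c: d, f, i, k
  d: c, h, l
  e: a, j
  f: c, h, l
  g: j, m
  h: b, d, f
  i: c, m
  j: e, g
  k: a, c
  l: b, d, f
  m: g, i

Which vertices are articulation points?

Removing c increases the component count from 1 to 2, so c is a cut vertex.
By contrast removing k leaves 1 component; it is not a cut vertex. No other vertex is a cut vertex either.

c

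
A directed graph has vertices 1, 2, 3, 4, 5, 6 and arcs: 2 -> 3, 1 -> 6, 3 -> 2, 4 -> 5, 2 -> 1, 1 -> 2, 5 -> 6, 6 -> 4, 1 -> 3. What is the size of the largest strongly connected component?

3

{1, 2, 3} are all mutually reachable — one SCC of size 3.
{4, 5, 6} are all mutually reachable — one SCC of size 3.
The largest has 3 vertices.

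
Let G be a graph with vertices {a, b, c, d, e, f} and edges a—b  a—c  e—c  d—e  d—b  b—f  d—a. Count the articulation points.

1

Removing b increases the component count from 1 to 2, so b is a cut vertex.
By contrast removing d leaves 1 component; it is not a cut vertex. No other vertex is a cut vertex either.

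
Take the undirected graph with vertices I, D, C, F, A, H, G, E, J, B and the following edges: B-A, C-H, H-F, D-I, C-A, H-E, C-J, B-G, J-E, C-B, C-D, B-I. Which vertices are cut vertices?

Removing B increases the component count from 1 to 2, so B is a cut vertex.
Removing C increases the component count from 1 to 2, so C is a cut vertex.
Removing H increases the component count from 1 to 2, so H is a cut vertex.
By contrast removing E leaves 1 component; it is not a cut vertex. No other vertex is a cut vertex either.

B, C, H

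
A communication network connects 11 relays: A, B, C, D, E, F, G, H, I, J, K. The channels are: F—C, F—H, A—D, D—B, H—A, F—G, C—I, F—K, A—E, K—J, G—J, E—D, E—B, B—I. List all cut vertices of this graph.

Removing F increases the component count from 1 to 2, so F is a cut vertex.
By contrast removing C leaves 1 component; it is not a cut vertex. No other vertex is a cut vertex either.

F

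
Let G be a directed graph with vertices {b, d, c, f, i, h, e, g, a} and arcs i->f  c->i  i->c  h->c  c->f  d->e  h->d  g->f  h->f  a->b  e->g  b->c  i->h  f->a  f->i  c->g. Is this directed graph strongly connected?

From c we can reach every vertex (a, b, c, d, e, f, g, h, i), and every vertex can reach c (a, b, c, d, e, f, g, h, i). So the whole graph is one strongly connected component.

Yes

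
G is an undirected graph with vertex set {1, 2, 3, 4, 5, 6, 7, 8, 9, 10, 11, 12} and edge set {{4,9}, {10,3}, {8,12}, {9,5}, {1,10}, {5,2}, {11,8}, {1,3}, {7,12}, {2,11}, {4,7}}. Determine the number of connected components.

3

6 is isolated — a component by itself.
Starting from 1 we can reach 1, 3, 10. That is one component of size 3.
Starting from 2 we can reach 2, 4, 5, 7, 8, 9, 11, 12. That is one component of size 8.
Total: 3 components.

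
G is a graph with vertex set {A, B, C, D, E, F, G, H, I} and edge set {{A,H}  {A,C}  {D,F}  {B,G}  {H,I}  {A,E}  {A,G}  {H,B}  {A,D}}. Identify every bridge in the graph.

The edges on the cycle A-H-B-G-A are not bridges since each lies on that cycle.
But removing H—I disconnects H from I; removing A—C disconnects A from C; removing A—D disconnects A from D; removing D—F disconnects D from F — these are bridges.
In total 5 edges are bridges.

A-C, A-D, A-E, D-F, H-I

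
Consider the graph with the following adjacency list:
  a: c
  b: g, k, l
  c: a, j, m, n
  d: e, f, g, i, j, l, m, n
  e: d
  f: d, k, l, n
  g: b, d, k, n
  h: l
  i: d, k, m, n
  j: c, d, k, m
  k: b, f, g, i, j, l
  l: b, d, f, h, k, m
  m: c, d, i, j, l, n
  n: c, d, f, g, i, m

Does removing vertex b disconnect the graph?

Deleting b leaves 1 component (was 1) (its neighbors g, k, l remain connected to each other), so b is not a cut vertex.

No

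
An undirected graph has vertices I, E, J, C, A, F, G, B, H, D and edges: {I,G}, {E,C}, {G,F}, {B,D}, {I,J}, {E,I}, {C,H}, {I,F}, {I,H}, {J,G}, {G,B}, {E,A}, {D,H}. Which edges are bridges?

A-E

The edges on the cycle E-C-H-D-B-G-I-E are not bridges since each lies on that cycle.
But removing E-A disconnects E from A — this is a bridge.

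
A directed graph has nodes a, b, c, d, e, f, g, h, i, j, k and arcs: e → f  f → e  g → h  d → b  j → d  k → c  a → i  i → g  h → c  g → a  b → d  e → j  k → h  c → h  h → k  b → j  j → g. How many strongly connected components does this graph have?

{a, g, i} are all mutually reachable — one SCC of size 3.
{b, d, j} are all mutually reachable — one SCC of size 3.
{c, h, k} are all mutually reachable — one SCC of size 3.
{e, f} are all mutually reachable — one SCC of size 2.
That gives 4 strongly connected components.

4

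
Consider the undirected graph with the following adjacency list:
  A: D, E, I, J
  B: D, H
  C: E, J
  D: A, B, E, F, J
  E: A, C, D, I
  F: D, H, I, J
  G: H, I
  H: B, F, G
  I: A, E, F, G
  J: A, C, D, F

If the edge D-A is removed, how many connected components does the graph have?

1

D and A are still connected via D-E-A, so the component count stays at 1.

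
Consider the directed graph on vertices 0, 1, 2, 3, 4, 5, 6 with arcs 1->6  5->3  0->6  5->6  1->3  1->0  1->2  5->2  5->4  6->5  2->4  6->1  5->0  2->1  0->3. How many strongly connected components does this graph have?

3

{0, 1, 2, 5, 6} are all mutually reachable — one SCC of size 5.
{3} is an SCC by itself.
{4} is an SCC by itself.
That gives 3 strongly connected components.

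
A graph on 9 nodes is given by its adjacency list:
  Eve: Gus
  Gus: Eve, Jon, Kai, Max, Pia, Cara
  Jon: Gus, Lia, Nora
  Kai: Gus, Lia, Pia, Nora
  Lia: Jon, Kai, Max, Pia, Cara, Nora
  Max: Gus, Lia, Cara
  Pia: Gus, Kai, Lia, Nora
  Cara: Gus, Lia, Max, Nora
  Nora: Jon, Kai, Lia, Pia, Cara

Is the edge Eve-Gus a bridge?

Removing Eve-Gus leaves no path between Eve and Gus: the component count goes from 1 to 2. So it is a bridge.

Yes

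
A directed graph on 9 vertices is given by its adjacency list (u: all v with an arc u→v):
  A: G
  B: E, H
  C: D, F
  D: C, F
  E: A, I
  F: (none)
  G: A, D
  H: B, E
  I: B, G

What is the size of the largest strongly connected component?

{B, E, H, I} are all mutually reachable — one SCC of size 4.
{C, D} are all mutually reachable — one SCC of size 2.
{A, G} are all mutually reachable — one SCC of size 2.
{F} is an SCC by itself.
The largest has 4 vertices.

4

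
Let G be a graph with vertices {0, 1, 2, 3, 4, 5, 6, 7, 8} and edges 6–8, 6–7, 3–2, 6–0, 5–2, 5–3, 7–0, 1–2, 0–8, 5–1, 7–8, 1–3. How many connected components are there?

3

4 is isolated — a component by itself.
Starting from 0 we can reach 0, 6, 7, 8. That is one component of size 4.
Starting from 1 we can reach 1, 2, 3, 5. That is one component of size 4.
Total: 3 components.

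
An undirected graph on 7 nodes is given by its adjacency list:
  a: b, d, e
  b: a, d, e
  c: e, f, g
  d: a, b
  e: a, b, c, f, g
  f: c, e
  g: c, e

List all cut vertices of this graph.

e

Removing e increases the component count from 1 to 2, so e is a cut vertex.
By contrast removing c leaves 1 component; it is not a cut vertex. No other vertex is a cut vertex either.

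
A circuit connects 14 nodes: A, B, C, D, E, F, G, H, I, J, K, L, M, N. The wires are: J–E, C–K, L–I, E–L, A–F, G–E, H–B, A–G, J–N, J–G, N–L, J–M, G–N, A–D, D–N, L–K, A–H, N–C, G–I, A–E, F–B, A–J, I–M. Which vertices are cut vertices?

A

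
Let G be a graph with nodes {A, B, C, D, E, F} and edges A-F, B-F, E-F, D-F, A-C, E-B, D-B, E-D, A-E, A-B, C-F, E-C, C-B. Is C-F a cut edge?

No

After removing C-F, the path C-A-F still connects them, so the edge is not a bridge.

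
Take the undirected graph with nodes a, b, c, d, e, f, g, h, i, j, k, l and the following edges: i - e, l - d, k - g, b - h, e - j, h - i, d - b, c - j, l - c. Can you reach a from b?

The component containing b is {b, c, d, e, h, i, j, l}, and a is not in it.

No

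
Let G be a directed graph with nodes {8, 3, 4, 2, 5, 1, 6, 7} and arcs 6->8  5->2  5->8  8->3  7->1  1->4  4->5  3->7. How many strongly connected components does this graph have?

{1, 3, 4, 5, 7, 8} are all mutually reachable — one SCC of size 6.
{6} is an SCC by itself.
{2} is an SCC by itself.
That gives 3 strongly connected components.

3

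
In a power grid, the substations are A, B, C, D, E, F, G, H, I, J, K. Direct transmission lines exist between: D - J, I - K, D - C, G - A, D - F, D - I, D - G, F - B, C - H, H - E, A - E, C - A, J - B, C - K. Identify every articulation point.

D

Removing D increases the component count from 1 to 2, so D is a cut vertex.
By contrast removing J leaves 1 component; it is not a cut vertex. No other vertex is a cut vertex either.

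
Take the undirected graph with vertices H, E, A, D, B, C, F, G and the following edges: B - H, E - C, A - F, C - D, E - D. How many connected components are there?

4

G is isolated — a component by itself.
Starting from B we can reach B, H. That is one component of size 2.
Starting from A we can reach A, F. That is one component of size 2.
Starting from C we can reach C, D, E. That is one component of size 3.
Total: 4 components.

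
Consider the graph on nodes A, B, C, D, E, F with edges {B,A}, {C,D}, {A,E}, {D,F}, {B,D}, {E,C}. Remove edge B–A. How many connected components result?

B and A are still connected via B-D-C-E-A, so the component count stays at 1.

1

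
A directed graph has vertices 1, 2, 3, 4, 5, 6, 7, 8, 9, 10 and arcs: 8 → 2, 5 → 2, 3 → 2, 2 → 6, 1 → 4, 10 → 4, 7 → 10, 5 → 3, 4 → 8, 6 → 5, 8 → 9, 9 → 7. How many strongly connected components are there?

3

{4, 7, 8, 9, 10} are all mutually reachable — one SCC of size 5.
{2, 3, 5, 6} are all mutually reachable — one SCC of size 4.
{1} is an SCC by itself.
That gives 3 strongly connected components.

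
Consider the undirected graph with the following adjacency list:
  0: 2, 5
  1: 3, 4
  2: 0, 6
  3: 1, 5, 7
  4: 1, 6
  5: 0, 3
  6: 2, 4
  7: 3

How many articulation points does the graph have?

Removing 3 increases the component count from 1 to 2, so 3 is a cut vertex.
By contrast removing 2 leaves 1 component; it is not a cut vertex. No other vertex is a cut vertex either.

1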